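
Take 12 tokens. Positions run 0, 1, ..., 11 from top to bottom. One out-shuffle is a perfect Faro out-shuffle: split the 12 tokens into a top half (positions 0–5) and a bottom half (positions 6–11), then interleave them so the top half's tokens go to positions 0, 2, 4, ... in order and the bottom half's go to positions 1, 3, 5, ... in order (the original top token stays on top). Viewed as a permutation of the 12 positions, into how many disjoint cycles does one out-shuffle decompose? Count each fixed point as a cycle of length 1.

Trace each unvisited position around until it returns:
(0) (1 2 4 8 5 10 9 7 3 6) (11)
3 cycles in total.

3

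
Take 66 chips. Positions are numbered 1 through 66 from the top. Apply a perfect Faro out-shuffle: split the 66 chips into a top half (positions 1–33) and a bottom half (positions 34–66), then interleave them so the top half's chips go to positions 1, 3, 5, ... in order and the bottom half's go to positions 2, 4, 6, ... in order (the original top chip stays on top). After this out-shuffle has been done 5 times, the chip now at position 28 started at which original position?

Work backwards from position 28, undoing one out-shuffle at a time:
28 ← 47 ← 24 ← 45 ← 23 ← 12
So the chip now at position 28 started at position 12.

12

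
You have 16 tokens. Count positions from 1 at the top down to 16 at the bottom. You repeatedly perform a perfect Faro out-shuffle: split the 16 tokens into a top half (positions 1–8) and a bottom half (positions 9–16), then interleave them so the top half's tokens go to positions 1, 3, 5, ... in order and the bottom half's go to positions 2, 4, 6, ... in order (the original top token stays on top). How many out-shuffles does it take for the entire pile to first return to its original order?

The out-shuffle permutes the 16 positions with cycle lengths [1, 1, 2, 4, 4, 4].
Every token is home exactly when every cycle has completed a whole number of laps, i.e. after lcm(1, 2, 4) = 4 out-shuffles.

4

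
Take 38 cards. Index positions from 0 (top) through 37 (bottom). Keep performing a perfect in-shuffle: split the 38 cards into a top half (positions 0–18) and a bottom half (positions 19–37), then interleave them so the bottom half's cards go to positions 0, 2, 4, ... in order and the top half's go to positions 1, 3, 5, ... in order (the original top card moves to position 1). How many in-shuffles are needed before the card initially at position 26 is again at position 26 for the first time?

12

Follow position 26 under repeated in-shuffles:
26 → 14 → 29 → 20 → 2 → 5 → 11 → 23 → 8 → 17 → 35 → 32 → 26
It first returns after 12 in-shuffles.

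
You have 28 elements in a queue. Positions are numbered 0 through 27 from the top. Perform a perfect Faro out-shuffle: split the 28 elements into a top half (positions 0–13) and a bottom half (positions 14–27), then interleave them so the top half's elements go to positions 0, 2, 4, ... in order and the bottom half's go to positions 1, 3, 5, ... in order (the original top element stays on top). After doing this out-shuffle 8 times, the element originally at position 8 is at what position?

Track the element's position through each out-shuffle:
8 → 16 → 5 → 10 → 20 → 13 → 26 → 25 → 23

23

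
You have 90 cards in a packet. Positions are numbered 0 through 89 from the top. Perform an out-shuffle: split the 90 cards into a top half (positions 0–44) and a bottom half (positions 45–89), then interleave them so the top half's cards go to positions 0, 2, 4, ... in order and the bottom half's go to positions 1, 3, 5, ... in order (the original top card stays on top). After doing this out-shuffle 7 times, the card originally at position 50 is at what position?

Track the card's position through each out-shuffle:
50 → 11 → 22 → 44 → 88 → 87 → 85 → 81

81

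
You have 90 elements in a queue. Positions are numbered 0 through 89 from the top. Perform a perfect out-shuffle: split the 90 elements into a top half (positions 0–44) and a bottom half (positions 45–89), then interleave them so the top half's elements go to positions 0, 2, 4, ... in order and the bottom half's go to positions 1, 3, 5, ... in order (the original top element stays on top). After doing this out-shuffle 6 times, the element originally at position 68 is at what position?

80

Track the element's position through each out-shuffle:
68 → 47 → 5 → 10 → 20 → 40 → 80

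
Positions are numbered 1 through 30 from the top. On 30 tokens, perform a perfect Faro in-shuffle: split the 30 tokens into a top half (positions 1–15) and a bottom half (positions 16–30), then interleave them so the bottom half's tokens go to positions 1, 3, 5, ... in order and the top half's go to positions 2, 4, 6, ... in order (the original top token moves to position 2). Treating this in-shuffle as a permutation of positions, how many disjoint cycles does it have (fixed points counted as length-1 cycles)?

Trace each unvisited position around until it returns:
(1 2 4 8 16) (3 6 12 24 17) (5 10 20 9 18) (7 14 28 25 19) (11 22 13 26 21) (15 30 29 27 23)
6 cycles in total.

6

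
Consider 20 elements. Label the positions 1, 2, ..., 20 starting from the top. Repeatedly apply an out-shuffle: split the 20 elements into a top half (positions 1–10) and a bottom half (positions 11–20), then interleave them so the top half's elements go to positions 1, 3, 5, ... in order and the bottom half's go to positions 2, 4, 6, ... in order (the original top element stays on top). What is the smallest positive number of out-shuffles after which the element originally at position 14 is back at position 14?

18

Follow position 14 under repeated out-shuffles:
14 → 8 → 15 → 10 → 19 → 18 → 16 → 12 → 4 → 7 → 13 → 6 → 11 → 2 → 3 → 5 → 9 → 17 → 14
It first returns after 18 out-shuffles.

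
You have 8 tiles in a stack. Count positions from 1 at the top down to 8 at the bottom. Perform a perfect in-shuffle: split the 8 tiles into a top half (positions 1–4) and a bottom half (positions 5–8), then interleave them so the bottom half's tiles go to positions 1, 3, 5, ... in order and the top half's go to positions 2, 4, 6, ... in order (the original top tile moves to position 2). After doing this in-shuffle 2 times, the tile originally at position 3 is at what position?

3

Track the tile's position through each in-shuffle:
3 → 6 → 3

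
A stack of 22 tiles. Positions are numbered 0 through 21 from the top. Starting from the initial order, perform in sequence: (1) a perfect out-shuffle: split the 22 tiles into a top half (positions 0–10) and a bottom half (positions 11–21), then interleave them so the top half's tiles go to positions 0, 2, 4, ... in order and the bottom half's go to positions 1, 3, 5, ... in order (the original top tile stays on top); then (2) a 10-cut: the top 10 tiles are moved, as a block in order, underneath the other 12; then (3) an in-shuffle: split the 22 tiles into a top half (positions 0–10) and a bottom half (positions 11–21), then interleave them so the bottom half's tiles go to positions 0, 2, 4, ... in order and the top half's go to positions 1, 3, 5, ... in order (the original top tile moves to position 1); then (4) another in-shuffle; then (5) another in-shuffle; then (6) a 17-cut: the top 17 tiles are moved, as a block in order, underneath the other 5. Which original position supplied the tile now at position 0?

19

Undo the operations in reverse order, starting from position 0:
  undo op 6 (cut 17): 0 ← 17
  undo op 5 (in-shuffle, from top half): 17 ← 8
  undo op 4 (in-shuffle, from bottom half): 8 ← 15
  undo op 3 (in-shuffle, from top half): 15 ← 7
  undo op 2 (cut 10): 7 ← 17
  undo op 1 (out-shuffle, from bottom half): 17 ← 19
So the tile at position 0 came from original position 19.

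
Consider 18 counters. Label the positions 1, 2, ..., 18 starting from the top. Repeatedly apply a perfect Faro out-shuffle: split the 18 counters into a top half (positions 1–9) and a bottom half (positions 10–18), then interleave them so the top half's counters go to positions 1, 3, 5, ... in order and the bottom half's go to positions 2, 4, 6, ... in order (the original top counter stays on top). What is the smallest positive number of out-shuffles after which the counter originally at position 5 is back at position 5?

Follow position 5 under repeated out-shuffles:
5 → 9 → 17 → 16 → 14 → 10 → 2 → 3 → 5
It first returns after 8 out-shuffles.

8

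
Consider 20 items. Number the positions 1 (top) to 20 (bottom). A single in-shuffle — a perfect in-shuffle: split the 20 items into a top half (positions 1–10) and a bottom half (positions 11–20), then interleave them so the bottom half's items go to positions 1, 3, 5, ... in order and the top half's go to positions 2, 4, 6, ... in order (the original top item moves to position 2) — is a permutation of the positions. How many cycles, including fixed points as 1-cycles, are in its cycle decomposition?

Trace each unvisited position around until it returns:
(1 2 4 8 16 11) (3 6 12) (5 10 20 19 17 13) (7 14) (9 18 15)
5 cycles in total.

5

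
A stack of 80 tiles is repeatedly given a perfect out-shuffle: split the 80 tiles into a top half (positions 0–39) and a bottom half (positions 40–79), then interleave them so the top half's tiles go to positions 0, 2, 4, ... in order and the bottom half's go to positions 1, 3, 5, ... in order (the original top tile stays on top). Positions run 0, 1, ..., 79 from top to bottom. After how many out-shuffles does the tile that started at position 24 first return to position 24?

39

Follow position 24 under repeated out-shuffles:
24 → 48 → 17 → 34 → 68 → 57 → 35 → 70 → ... → 24 (length 39)
It first returns after 39 out-shuffles.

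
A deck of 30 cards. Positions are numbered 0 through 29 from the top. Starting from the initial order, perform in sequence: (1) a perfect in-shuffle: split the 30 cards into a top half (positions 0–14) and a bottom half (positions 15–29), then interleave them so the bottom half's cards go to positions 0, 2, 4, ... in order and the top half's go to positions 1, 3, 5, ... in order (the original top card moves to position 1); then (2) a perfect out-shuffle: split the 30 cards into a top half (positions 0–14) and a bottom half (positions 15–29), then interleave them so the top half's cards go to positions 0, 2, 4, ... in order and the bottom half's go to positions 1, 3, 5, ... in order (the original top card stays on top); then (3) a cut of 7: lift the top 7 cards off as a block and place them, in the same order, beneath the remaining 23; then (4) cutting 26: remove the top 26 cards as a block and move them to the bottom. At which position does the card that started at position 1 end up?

3

Track the card from position 1 forward through each operation:
  after op 1 (in-shuffle): 1 → 3
  after op 2 (out-shuffle): 3 → 6
  after op 3 (cut 7): 6 → 29
  after op 4 (cut 26): 29 → 3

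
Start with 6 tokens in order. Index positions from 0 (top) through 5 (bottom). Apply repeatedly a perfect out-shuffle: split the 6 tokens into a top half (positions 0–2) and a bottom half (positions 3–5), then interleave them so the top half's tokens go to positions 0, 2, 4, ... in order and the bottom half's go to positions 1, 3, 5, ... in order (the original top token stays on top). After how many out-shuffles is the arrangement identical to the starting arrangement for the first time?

4

The out-shuffle permutes the 6 positions with cycle lengths [1, 1, 4].
Every token is home exactly when every cycle has completed a whole number of laps, i.e. after lcm(1, 4) = 4 out-shuffles.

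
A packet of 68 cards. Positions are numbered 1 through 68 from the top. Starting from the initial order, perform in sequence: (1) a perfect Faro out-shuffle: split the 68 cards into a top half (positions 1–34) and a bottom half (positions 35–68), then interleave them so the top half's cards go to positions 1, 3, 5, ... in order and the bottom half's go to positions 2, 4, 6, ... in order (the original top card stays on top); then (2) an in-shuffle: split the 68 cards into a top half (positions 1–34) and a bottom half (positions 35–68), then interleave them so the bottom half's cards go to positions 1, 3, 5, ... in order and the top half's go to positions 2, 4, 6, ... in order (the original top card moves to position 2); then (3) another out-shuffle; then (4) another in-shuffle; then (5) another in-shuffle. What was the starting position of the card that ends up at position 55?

Undo the operations in reverse order, starting from position 55:
  undo op 5 (in-shuffle, from bottom half): 55 ← 62
  undo op 4 (in-shuffle, from top half): 62 ← 31
  undo op 3 (out-shuffle, from top half): 31 ← 16
  undo op 2 (in-shuffle, from top half): 16 ← 8
  undo op 1 (out-shuffle, from bottom half): 8 ← 38
So the card at position 55 came from original position 38.

38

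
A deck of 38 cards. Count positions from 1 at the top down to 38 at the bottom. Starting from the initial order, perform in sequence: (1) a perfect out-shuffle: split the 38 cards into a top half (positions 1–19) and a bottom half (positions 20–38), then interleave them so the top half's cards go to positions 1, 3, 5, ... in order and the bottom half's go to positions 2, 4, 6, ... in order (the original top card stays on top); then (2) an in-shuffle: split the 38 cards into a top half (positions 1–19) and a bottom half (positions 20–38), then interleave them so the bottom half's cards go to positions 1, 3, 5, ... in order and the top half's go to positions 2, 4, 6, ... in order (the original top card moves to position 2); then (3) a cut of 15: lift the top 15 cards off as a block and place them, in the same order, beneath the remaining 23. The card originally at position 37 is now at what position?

18

Track the card from position 37 forward through each operation:
  after op 1 (out-shuffle): 37 → 36
  after op 2 (in-shuffle): 36 → 33
  after op 3 (cut 15): 33 → 18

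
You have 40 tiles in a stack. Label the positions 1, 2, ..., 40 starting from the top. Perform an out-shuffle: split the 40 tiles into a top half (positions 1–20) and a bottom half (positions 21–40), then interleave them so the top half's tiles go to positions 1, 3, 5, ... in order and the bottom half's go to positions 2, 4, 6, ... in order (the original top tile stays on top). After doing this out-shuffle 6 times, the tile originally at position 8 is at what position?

20

Track the tile's position through each out-shuffle:
8 → 15 → 29 → 18 → 35 → 30 → 20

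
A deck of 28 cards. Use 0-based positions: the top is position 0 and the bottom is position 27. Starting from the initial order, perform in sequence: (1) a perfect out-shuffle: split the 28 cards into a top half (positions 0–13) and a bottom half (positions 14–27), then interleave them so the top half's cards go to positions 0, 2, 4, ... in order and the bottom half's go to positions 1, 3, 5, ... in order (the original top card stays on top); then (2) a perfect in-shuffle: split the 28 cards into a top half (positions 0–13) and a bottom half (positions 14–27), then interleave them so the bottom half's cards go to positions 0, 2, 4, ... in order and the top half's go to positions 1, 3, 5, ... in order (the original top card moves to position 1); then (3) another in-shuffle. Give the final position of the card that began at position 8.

Track the card from position 8 forward through each operation:
  after op 1 (out-shuffle): 8 → 16
  after op 2 (in-shuffle): 16 → 4
  after op 3 (in-shuffle): 4 → 9

9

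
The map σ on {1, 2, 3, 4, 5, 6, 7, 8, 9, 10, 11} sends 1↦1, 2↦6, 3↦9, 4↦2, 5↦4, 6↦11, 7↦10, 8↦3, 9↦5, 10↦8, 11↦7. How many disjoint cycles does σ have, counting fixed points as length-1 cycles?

2

Cycle decomposition: (1) (2 6 11 7 10 8 3 9 5 4).
2 cycles.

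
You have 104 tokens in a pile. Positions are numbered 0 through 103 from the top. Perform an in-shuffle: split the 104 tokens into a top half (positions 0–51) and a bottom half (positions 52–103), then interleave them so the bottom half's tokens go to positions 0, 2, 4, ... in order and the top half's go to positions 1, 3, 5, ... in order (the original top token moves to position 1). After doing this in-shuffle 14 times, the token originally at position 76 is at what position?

97

Track position through each in-shuffle: 76 → 48 → 97 → 90 → 76 → ... (continuing for 14 shuffles total) → 97.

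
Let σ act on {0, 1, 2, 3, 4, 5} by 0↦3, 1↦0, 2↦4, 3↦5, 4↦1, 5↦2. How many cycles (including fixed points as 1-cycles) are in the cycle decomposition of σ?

Cycle decomposition: (0 3 5 2 4 1).
1 cycle.

1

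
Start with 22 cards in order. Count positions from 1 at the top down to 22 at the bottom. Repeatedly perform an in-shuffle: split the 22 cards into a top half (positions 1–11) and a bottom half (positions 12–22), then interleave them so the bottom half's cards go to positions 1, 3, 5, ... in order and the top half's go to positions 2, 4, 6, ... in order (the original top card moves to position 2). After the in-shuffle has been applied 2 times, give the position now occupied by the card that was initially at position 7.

5

Track the card's position through each in-shuffle:
7 → 14 → 5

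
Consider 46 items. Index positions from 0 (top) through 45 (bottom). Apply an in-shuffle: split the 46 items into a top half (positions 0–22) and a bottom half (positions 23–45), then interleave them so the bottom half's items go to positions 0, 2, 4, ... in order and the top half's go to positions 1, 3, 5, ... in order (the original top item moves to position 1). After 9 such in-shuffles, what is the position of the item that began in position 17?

Track the item's position through each in-shuffle:
17 → 35 → 24 → 2 → 5 → 11 → 23 → 0 → 1 → 3

3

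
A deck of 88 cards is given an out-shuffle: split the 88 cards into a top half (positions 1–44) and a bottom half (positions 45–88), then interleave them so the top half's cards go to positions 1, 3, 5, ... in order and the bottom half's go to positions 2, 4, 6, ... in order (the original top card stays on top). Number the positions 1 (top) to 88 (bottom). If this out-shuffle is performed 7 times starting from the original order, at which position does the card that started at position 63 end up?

20

Track the card's position through each out-shuffle:
63 → 38 → 75 → 62 → 36 → 71 → 54 → 20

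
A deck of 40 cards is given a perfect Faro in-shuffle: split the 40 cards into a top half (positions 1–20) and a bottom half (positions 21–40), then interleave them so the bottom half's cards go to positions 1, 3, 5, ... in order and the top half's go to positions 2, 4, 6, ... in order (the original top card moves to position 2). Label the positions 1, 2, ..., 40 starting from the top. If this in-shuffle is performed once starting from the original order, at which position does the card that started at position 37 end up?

33

Track the card's position through each in-shuffle:
37 → 33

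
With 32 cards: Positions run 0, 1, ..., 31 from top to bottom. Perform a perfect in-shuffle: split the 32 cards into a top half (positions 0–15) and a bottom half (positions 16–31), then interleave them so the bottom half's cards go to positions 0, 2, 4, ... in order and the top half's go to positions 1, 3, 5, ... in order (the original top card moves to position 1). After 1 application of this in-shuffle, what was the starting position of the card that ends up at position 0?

16

Work backwards from position 0, undoing one in-shuffle at a time:
0 ← 16
So the card now at position 0 started at position 16.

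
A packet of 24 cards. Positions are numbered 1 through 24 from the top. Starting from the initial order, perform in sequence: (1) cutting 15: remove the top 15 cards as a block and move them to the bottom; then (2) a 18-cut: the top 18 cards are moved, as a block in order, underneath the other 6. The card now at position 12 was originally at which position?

21

Undo the operations in reverse order, starting from position 12:
  undo op 2 (cut 18): 12 ← 6
  undo op 1 (cut 15): 6 ← 21
So the card at position 12 came from original position 21.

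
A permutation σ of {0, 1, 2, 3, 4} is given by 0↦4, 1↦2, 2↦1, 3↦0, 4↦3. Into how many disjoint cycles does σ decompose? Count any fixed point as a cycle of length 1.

2

Cycle decomposition: (0 4 3) (1 2).
2 cycles.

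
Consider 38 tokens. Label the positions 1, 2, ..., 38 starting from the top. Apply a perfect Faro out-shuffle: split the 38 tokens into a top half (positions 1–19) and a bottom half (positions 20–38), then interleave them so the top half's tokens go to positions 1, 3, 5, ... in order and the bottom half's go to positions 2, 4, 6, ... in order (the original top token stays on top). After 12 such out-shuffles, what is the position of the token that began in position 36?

Track the token's position through each out-shuffle:
36 → 34 → 30 → 22 → 6 → 11 → 21 → 4 → 7 → 13 → 25 → 12 → 23

23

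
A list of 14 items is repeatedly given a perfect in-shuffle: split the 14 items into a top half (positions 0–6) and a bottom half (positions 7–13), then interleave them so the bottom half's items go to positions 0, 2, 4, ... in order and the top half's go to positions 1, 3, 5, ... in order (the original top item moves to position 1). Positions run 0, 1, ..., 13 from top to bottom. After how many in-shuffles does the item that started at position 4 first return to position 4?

2

Follow position 4 under repeated in-shuffles:
4 → 9 → 4
It first returns after 2 in-shuffles.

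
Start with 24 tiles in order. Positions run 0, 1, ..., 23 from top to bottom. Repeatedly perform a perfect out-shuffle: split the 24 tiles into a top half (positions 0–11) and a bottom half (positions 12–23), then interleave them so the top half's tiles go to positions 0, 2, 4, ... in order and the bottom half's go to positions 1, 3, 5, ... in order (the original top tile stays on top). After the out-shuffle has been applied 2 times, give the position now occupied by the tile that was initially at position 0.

Position 0 is a fixed point of every out-shuffle, so the tile never moves.

0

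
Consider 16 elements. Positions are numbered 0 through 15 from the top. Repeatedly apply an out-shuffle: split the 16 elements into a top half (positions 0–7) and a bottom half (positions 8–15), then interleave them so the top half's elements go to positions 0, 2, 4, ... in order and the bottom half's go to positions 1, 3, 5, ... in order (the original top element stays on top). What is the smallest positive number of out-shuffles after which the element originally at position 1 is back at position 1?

4

Follow position 1 under repeated out-shuffles:
1 → 2 → 4 → 8 → 1
It first returns after 4 out-shuffles.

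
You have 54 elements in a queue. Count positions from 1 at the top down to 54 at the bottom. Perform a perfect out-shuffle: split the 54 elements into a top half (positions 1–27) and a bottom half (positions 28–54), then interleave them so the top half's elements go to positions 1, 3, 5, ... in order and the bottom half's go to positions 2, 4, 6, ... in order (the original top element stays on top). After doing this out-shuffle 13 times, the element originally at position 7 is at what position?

22

Track position through each out-shuffle: 7 → 13 → 25 → 49 → 44 → ... (continuing for 13 shuffles total) → 22.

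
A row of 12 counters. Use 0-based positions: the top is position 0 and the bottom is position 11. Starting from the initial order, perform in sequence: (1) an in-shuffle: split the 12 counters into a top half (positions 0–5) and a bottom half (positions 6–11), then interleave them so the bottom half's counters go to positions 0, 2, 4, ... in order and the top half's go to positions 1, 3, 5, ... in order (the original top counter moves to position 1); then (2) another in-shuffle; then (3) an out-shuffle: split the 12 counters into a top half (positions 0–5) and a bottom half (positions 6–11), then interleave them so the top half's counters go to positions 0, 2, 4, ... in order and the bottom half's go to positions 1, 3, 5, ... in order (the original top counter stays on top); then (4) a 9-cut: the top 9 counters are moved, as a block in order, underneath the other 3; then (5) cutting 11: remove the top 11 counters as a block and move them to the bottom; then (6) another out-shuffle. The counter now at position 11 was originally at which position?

8

Undo the operations in reverse order, starting from position 11:
  undo op 6 (out-shuffle, from bottom half): 11 ← 11
  undo op 5 (cut 11): 11 ← 10
  undo op 4 (cut 9): 10 ← 7
  undo op 3 (out-shuffle, from bottom half): 7 ← 9
  undo op 2 (in-shuffle, from top half): 9 ← 4
  undo op 1 (in-shuffle, from bottom half): 4 ← 8
So the counter at position 11 came from original position 8.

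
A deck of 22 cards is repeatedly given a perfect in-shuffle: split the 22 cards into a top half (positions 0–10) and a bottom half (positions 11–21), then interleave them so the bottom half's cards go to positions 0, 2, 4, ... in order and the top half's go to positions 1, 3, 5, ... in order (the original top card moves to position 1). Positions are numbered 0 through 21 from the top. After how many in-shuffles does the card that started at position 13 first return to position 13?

11

Follow position 13 under repeated in-shuffles:
13 → 4 → 9 → 19 → 16 → 10 → 21 → 20 → 18 → 14 → 6 → 13
It first returns after 11 in-shuffles.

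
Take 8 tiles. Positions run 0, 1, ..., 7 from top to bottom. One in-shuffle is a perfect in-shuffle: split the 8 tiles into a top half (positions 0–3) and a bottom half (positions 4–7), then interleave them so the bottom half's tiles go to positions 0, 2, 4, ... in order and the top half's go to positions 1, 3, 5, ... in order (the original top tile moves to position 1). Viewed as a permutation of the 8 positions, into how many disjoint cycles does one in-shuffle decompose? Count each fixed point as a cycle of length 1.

2

Trace each unvisited position around until it returns:
(0 1 3 7 6 4) (2 5)
2 cycles in total.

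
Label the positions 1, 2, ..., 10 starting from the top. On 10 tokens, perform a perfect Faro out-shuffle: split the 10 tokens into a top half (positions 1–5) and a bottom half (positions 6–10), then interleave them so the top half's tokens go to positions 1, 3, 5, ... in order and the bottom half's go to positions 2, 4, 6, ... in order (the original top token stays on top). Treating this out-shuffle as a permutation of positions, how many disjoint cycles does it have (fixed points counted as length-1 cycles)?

4

Trace each unvisited position around until it returns:
(1) (2 3 5 9 8 6) (4 7) (10)
4 cycles in total.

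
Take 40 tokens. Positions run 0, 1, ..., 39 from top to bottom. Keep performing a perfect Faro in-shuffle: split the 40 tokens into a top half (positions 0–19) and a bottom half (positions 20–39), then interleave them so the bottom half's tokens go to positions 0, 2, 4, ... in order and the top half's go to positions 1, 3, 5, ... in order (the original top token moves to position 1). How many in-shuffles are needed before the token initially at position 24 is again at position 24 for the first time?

20

Follow position 24 under repeated in-shuffles:
24 → 8 → 17 → 35 → 30 → 20 → 0 → 1 → 3 → 7 → 15 → 31 → 22 → 4 → 9 → 19 → 39 → 38 → 36 → 32 → 24
It first returns after 20 in-shuffles.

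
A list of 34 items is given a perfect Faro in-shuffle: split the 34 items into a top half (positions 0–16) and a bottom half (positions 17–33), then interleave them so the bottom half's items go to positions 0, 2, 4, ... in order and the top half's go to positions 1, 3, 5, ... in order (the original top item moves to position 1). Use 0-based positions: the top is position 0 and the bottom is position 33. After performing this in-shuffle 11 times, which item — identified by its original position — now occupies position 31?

28

Work backwards from position 31, undoing one in-shuffle at a time:
31 ← 15 ← 7 ← 3 ← 1 ← 0 ← 17 ← 8 ← 21 ← 10 ← 22 ← 28
So the item now at position 31 started at position 28.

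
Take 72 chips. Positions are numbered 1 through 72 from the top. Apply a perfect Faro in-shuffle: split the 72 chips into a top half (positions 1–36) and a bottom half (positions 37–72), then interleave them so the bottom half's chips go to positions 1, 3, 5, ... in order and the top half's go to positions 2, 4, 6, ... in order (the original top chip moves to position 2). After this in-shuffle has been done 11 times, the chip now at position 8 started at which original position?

2

Work backwards from position 8, undoing one in-shuffle at a time:
8 ← 4 ← 2 ← 1 ← 37 ← 55 ← 64 ← 32 ← 16 ← 8 ← 4 ← 2
So the chip now at position 8 started at position 2.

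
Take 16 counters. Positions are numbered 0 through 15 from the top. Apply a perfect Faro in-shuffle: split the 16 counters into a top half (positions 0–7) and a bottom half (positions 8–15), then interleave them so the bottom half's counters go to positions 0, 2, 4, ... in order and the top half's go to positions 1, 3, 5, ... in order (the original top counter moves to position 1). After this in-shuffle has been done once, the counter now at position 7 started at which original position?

Work backwards from position 7, undoing one in-shuffle at a time:
7 ← 3
So the counter now at position 7 started at position 3.

3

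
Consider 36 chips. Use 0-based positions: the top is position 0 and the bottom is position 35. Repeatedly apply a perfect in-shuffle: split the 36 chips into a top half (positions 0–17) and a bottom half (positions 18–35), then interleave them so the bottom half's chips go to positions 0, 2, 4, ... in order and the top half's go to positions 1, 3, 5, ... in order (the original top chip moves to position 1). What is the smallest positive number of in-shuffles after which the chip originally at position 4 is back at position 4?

36

Follow position 4 under repeated in-shuffles:
4 → 9 → 19 → 2 → 5 → 11 → 23 → 10 → ... → 4 (length 36)
It first returns after 36 in-shuffles.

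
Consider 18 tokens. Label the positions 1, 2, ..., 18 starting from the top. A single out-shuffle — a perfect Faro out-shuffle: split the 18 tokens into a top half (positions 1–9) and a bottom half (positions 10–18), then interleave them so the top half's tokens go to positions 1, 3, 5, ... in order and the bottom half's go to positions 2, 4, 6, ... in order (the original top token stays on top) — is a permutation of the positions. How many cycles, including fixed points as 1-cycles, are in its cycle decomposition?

Trace each unvisited position around until it returns:
(1) (2 3 5 9 17 16 14 10) (4 7 13 8 15 12 6 11) (18)
4 cycles in total.

4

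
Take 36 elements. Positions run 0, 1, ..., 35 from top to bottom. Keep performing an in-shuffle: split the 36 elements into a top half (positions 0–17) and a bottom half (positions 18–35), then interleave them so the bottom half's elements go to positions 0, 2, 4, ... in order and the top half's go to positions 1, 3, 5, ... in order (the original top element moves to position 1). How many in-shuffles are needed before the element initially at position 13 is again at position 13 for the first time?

36

Follow position 13 under repeated in-shuffles:
13 → 27 → 18 → 0 → 1 → 3 → 7 → 15 → ... → 13 (length 36)
It first returns after 36 in-shuffles.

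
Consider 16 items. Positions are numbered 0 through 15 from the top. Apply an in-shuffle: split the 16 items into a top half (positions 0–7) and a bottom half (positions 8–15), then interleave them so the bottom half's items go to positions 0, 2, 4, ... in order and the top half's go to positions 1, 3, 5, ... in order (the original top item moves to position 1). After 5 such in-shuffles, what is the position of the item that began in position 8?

15

Track the item's position through each in-shuffle:
8 → 0 → 1 → 3 → 7 → 15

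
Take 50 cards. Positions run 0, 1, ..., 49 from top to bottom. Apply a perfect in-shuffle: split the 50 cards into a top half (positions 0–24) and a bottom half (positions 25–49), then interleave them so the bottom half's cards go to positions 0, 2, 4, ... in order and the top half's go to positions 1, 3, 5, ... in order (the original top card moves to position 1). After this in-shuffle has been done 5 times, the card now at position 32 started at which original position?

8

Work backwards from position 32, undoing one in-shuffle at a time:
32 ← 41 ← 20 ← 35 ← 17 ← 8
So the card now at position 32 started at position 8.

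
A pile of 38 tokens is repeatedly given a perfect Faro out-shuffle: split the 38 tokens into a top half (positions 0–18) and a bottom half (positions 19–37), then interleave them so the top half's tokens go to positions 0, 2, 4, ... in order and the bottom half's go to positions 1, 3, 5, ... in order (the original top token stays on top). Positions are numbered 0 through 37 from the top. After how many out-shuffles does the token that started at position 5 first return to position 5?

36

Follow position 5 under repeated out-shuffles:
5 → 10 → 20 → 3 → 6 → 12 → 24 → 11 → ... → 5 (length 36)
It first returns after 36 out-shuffles.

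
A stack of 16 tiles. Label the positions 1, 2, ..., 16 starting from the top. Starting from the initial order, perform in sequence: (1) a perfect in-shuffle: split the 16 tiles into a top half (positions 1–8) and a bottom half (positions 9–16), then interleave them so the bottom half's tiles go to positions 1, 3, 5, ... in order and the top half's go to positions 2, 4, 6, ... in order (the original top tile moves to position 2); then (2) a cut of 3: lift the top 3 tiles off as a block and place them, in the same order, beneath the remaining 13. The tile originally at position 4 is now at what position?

Track the tile from position 4 forward through each operation:
  after op 1 (in-shuffle): 4 → 8
  after op 2 (cut 3): 8 → 5

5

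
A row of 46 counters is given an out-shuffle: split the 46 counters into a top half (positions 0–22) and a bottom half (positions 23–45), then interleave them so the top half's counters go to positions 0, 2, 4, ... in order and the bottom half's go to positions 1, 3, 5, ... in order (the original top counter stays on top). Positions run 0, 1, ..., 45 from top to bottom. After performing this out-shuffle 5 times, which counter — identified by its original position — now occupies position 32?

Work backwards from position 32, undoing one out-shuffle at a time:
32 ← 16 ← 8 ← 4 ← 2 ← 1
So the counter now at position 32 started at position 1.

1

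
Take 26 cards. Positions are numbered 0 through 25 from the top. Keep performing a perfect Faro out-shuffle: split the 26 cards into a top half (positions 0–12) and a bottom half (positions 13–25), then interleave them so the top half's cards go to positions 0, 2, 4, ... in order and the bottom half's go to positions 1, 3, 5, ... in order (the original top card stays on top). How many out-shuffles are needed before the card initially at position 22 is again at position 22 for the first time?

20

Follow position 22 under repeated out-shuffles:
22 → 19 → 13 → 1 → 2 → 4 → 8 → 16 → 7 → 14 → 3 → 6 → 12 → 24 → 23 → 21 → 17 → 9 → 18 → 11 → 22
It first returns after 20 out-shuffles.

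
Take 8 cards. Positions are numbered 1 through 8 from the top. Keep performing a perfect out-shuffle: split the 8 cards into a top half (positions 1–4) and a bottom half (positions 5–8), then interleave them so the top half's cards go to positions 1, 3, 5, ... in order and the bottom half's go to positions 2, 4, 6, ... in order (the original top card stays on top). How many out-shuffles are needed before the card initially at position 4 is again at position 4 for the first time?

3

Follow position 4 under repeated out-shuffles:
4 → 7 → 6 → 4
It first returns after 3 out-shuffles.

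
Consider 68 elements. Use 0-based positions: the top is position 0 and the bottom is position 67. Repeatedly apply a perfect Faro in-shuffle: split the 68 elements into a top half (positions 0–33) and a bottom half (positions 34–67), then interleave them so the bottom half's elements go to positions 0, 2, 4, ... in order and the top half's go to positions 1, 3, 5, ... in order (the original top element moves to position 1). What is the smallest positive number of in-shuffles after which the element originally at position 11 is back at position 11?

11

Follow position 11 under repeated in-shuffles:
11 → 23 → 47 → 26 → 53 → 38 → 8 → 17 → 35 → 2 → 5 → 11
It first returns after 11 in-shuffles.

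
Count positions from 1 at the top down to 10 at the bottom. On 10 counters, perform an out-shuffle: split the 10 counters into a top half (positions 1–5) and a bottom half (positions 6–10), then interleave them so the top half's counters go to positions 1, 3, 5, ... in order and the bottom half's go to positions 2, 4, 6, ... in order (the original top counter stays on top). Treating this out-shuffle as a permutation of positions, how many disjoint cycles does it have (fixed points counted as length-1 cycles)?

Trace each unvisited position around until it returns:
(1) (2 3 5 9 8 6) (4 7) (10)
4 cycles in total.

4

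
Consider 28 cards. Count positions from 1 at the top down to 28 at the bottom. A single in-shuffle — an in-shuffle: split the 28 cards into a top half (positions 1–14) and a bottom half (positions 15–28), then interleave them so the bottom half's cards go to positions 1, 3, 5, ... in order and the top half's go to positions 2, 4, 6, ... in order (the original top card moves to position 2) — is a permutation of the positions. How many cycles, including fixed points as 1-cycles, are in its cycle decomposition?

1

Trace each unvisited position around until it returns:
(1 2 4 8 16 3 ... len 28)
1 cycle in total.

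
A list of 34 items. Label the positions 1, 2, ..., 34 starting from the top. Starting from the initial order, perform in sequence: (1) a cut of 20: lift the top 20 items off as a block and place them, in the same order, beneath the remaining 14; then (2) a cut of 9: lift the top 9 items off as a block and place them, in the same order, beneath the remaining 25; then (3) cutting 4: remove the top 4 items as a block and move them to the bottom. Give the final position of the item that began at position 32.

33

Track the item from position 32 forward through each operation:
  after op 1 (cut 20): 32 → 12
  after op 2 (cut 9): 12 → 3
  after op 3 (cut 4): 3 → 33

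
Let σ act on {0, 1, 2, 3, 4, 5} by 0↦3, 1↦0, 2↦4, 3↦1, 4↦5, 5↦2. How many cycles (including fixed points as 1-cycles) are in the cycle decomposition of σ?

2

Cycle decomposition: (0 3 1) (2 4 5).
2 cycles.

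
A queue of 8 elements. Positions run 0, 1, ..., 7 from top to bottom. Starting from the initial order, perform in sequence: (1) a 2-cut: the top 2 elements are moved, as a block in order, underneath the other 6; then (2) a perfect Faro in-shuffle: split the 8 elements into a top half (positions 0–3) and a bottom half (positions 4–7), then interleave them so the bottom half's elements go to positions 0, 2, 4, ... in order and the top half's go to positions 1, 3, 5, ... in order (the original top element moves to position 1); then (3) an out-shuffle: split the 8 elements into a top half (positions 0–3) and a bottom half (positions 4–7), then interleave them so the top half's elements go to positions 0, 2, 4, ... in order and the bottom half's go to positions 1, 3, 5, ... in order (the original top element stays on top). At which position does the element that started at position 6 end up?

Track the element from position 6 forward through each operation:
  after op 1 (cut 2): 6 → 4
  after op 2 (in-shuffle): 4 → 0
  after op 3 (out-shuffle): 0 → 0

0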